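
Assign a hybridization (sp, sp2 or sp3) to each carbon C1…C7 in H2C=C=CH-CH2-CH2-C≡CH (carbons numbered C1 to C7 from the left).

C1 has 3 σ bonds, plus one π bond: steric number 3 → sp2.
C2 carries 2 σ bonds, plus two π bonds, giving a steric number of 2, so it is sp.
C3: 3 σ bonds, plus one π bond — 3 electron domains, sp2.
C4: 4 σ bonds — 4 electron domains, sp3.
C5 (4 σ bonds) has steric number 4: sp3.
C6 is sp: 2 σ bonds, plus two π bonds, 2 electron-density regions.
C7 (2 σ bonds, plus two π bonds) has steric number 2: sp.

C1 sp2, C2 sp, C3 sp2, C4 sp3, C5 sp3, C6 sp, C7 sp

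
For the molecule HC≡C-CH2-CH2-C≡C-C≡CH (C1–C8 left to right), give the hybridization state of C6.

C6 — 2 σ bonds, plus two π bonds. Steric number 2, so sp.

sp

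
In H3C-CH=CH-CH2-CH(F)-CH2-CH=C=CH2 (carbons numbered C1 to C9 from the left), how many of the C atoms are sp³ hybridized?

C1: sp3 ✓
C2: sp2
C3: sp2
C4: sp3 ✓
C5: sp3 ✓
C6: sp3 ✓
C7: sp2
C8: sp
C9: sp2
C1, C4, C5, C6 → 4 sp3 carbons.

4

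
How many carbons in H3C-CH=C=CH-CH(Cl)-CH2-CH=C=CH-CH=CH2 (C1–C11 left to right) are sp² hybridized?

C1: sp3
C2: sp2 ✓
C3: sp
C4: sp2 ✓
C5: sp3
C6: sp3
C7: sp2 ✓
C8: sp
C9: sp2 ✓
C10: sp2 ✓
C11: sp2 ✓
C2, C4, C7, C9, C10, C11 → 6 sp2 carbons.

6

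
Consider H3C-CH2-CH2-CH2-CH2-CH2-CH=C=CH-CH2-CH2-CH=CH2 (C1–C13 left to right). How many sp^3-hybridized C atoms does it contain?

C1: sp3 ✓
C2: sp3 ✓
C3: sp3 ✓
C4: sp3 ✓
C5: sp3 ✓
C6: sp3 ✓
C7: sp2
C8: sp
C9: sp2
C10: sp3 ✓
C11: sp3 ✓
C12: sp2
C13: sp2
C1, C2, C3, C4, C5, C6, C10, C11 → 8 sp3 carbons.

8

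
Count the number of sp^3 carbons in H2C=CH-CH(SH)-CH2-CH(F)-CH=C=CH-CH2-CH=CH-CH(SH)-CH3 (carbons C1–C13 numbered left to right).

C1: sp2
C2: sp2
C3: sp3 ✓
C4: sp3 ✓
C5: sp3 ✓
C6: sp2
C7: sp
C8: sp2
C9: sp3 ✓
C10: sp2
C11: sp2
C12: sp3 ✓
C13: sp3 ✓
C3, C4, C5, C9, C12, C13 → 6 sp3 carbons.

6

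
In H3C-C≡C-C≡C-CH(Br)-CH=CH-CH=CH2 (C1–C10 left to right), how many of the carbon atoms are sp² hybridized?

4

C1: sp3
C2: sp
C3: sp
C4: sp
C5: sp
C6: sp3
C7: sp2 ✓
C8: sp2 ✓
C9: sp2 ✓
C10: sp2 ✓
C7, C8, C9, C10 → 4 sp2 carbons.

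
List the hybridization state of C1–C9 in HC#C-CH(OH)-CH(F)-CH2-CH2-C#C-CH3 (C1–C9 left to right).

C1 is sp: 2 σ bonds, plus two π bonds, 2 electron-density regions.
C2 carries 2 σ bonds, plus two π bonds, giving a steric number of 2, so it is sp.
C3: 4 σ bonds; 4 regions of electron density → sp3.
C4 is sp3: 4 σ bonds, 4 electron-density regions.
C5 is sp3: 4 σ bonds, 4 electron-density regions.
C6: 4 σ bonds — 4 electron domains, sp3.
C7: 2 σ bonds, plus two π bonds — 2 electron domains, sp.
C8 — 2 σ bonds, plus two π bonds. Steric number 2, so sp.
C9: 4 σ bonds — 4 electron domains, sp3.

C1 sp, C2 sp, C3 sp3, C4 sp3, C5 sp3, C6 sp3, C7 sp, C8 sp, C9 sp3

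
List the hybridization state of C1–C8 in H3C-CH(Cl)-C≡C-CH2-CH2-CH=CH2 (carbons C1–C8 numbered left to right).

C1 sp3, C2 sp3, C3 sp, C4 sp, C5 sp3, C6 sp3, C7 sp2, C8 sp2

C1 carries 4 σ bonds, giving a steric number of 4, so it is sp3.
C2: 4 σ bonds — 4 electron domains, sp3.
C3 (2 σ bonds, plus two π bonds) has steric number 2: sp.
C4 has 2 σ bonds, plus two π bonds: steric number 2 → sp.
C5 has 4 σ bonds: steric number 4 → sp3.
C6: 4 σ bonds — 4 electron domains, sp3.
C7 carries 3 σ bonds, plus one π bond, giving a steric number of 3, so it is sp2.
C8 (3 σ bonds, plus one π bond) has steric number 3: sp2.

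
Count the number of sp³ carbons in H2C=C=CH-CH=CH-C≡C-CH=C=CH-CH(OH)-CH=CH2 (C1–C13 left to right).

C1: sp2
C2: sp
C3: sp2
C4: sp2
C5: sp2
C6: sp
C7: sp
C8: sp2
C9: sp
C10: sp2
C11: sp3 ✓
C12: sp2
C13: sp2
C11 → 1 sp3 carbon.

1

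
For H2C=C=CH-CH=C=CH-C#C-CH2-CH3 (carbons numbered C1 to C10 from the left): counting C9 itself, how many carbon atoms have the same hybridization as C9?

C9 is sp3 (only σ bonds).
C1: sp2
C2: sp
C3: sp2
C4: sp2
C5: sp
C6: sp2
C7: sp
C8: sp
C9: sp3 ✓
C10: sp3 ✓
2 carbons are sp3.

2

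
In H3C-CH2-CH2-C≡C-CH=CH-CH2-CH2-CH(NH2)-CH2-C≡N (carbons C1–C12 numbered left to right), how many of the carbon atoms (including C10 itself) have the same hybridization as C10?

C10 is sp3 (only σ bonds).
C1: sp3 ✓
C2: sp3 ✓
C3: sp3 ✓
C4: sp
C5: sp
C6: sp2
C7: sp2
C8: sp3 ✓
C9: sp3 ✓
C10: sp3 ✓
C11: sp3 ✓
C12: sp
7 carbons are sp3.

7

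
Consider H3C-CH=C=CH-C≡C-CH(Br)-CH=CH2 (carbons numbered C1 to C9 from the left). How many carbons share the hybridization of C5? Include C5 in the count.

3

C5 is sp (two π bonds).
C1: sp3
C2: sp2
C3: sp ✓
C4: sp2
C5: sp ✓
C6: sp ✓
C7: sp3
C8: sp2
C9: sp2
3 carbons are sp.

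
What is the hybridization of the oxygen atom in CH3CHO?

The oxygen atom has 1 σ bond and 2 lone pairs, plus one π bond: steric number 3 → sp2.

sp^2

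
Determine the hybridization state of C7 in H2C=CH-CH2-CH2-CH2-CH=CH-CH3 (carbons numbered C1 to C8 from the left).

C7: 3 σ bonds, plus one π bond — 3 electron domains, sp2.

sp^2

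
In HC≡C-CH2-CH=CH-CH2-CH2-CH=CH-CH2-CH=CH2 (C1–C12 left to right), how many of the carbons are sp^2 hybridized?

6

C1: sp
C2: sp
C3: sp3
C4: sp2 ✓
C5: sp2 ✓
C6: sp3
C7: sp3
C8: sp2 ✓
C9: sp2 ✓
C10: sp3
C11: sp2 ✓
C12: sp2 ✓
C4, C5, C8, C9, C11, C12 → 6 sp2 carbons.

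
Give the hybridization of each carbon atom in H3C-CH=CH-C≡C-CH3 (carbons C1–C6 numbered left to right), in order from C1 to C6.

C1 sp3, C2 sp2, C3 sp2, C4 sp, C5 sp, C6 sp3

C1: 4 σ bonds; 4 regions of electron density → sp3.
C2: 3 σ bonds, plus one π bond; 3 regions of electron density → sp2.
C3 — 3 σ bonds, plus one π bond. Steric number 3, so sp2.
C4 has 2 σ bonds, plus two π bonds: steric number 2 → sp.
C5 (2 σ bonds, plus two π bonds) has steric number 2: sp.
C6 (4 σ bonds) has steric number 4: sp3.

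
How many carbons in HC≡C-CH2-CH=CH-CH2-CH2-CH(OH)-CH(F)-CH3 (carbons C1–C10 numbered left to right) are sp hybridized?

C1: sp ✓
C2: sp ✓
C3: sp3
C4: sp2
C5: sp2
C6: sp3
C7: sp3
C8: sp3
C9: sp3
C10: sp3
C1, C2 → 2 sp carbons.

2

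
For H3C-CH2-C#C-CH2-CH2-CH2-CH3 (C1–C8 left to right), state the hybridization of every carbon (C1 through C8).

C1 sp3, C2 sp3, C3 sp, C4 sp, C5 sp3, C6 sp3, C7 sp3, C8 sp3

C1 (4 σ bonds) has steric number 4: sp3.
C2: 4 σ bonds — 4 electron domains, sp3.
C3 — 2 σ bonds, plus two π bonds. Steric number 2, so sp.
C4 is sp: 2 σ bonds, plus two π bonds, 2 electron-density regions.
C5: 4 σ bonds; 4 regions of electron density → sp3.
C6: 4 σ bonds; 4 regions of electron density → sp3.
C7 has 4 σ bonds: steric number 4 → sp3.
C8 (4 σ bonds) has steric number 4: sp3.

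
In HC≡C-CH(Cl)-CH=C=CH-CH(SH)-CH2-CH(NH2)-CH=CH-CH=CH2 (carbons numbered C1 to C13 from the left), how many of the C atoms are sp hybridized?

C1: sp ✓
C2: sp ✓
C3: sp3
C4: sp2
C5: sp ✓
C6: sp2
C7: sp3
C8: sp3
C9: sp3
C10: sp2
C11: sp2
C12: sp2
C13: sp2
C1, C2, C5 → 3 sp carbons.

3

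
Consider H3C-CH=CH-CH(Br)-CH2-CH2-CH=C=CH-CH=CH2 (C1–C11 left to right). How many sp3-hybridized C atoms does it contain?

4

C1: sp3 ✓
C2: sp2
C3: sp2
C4: sp3 ✓
C5: sp3 ✓
C6: sp3 ✓
C7: sp2
C8: sp
C9: sp2
C10: sp2
C11: sp2
C1, C4, C5, C6 → 4 sp3 carbons.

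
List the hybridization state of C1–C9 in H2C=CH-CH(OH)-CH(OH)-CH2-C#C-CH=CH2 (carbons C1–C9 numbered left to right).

C1 (3 σ bonds, plus one π bond) has steric number 3: sp2.
C2: 3 σ bonds, plus one π bond; 3 regions of electron density → sp2.
C3 has 4 σ bonds: steric number 4 → sp3.
C4 — 4 σ bonds. Steric number 4, so sp3.
C5 — 4 σ bonds. Steric number 4, so sp3.
C6 has 2 σ bonds, plus two π bonds: steric number 2 → sp.
C7 has 2 σ bonds, plus two π bonds: steric number 2 → sp.
C8 — 3 σ bonds, plus one π bond. Steric number 3, so sp2.
C9: 3 σ bonds, plus one π bond; 3 regions of electron density → sp2.

C1 sp2, C2 sp2, C3 sp3, C4 sp3, C5 sp3, C6 sp, C7 sp, C8 sp2, C9 sp2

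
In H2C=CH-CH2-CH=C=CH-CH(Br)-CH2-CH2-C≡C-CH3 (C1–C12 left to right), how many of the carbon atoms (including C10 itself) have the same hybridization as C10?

3

C10 is sp (two π bonds).
C1: sp2
C2: sp2
C3: sp3
C4: sp2
C5: sp ✓
C6: sp2
C7: sp3
C8: sp3
C9: sp3
C10: sp ✓
C11: sp ✓
C12: sp3
3 carbons are sp.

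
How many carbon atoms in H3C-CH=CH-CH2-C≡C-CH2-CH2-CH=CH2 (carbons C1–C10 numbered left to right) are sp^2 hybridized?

4

C1: sp3
C2: sp2 ✓
C3: sp2 ✓
C4: sp3
C5: sp
C6: sp
C7: sp3
C8: sp3
C9: sp2 ✓
C10: sp2 ✓
C2, C3, C9, C10 → 4 sp2 carbons.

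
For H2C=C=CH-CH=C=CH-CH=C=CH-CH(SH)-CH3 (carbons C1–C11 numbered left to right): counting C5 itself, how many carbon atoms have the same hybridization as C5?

C5 is sp (two π bonds).
C1: sp2
C2: sp ✓
C3: sp2
C4: sp2
C5: sp ✓
C6: sp2
C7: sp2
C8: sp ✓
C9: sp2
C10: sp3
C11: sp3
3 carbons are sp.

3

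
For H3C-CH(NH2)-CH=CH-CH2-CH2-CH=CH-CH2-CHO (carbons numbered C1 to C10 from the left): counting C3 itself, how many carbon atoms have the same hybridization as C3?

C3 is sp2 (one π bond).
C1: sp3
C2: sp3
C3: sp2 ✓
C4: sp2 ✓
C5: sp3
C6: sp3
C7: sp2 ✓
C8: sp2 ✓
C9: sp3
C10: sp2 ✓
5 carbons are sp2.

5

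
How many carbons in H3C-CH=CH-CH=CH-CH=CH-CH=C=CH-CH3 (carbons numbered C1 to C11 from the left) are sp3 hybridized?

C1: sp3 ✓
C2: sp2
C3: sp2
C4: sp2
C5: sp2
C6: sp2
C7: sp2
C8: sp2
C9: sp
C10: sp2
C11: sp3 ✓
C1, C11 → 2 sp3 carbons.

2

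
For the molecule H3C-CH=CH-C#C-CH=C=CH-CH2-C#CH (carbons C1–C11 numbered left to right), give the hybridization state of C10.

C10: 2 σ bonds, plus two π bonds; 2 regions of electron density → sp.

sp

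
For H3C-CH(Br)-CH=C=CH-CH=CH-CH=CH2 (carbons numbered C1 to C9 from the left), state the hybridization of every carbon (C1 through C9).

C1 — 4 σ bonds. Steric number 4, so sp3.
C2 — 4 σ bonds. Steric number 4, so sp3.
C3 has 3 σ bonds, plus one π bond: steric number 3 → sp2.
C4 — 2 σ bonds, plus two π bonds. Steric number 2, so sp.
C5 (3 σ bonds, plus one π bond) has steric number 3: sp2.
C6 (3 σ bonds, plus one π bond) has steric number 3: sp2.
C7 (3 σ bonds, plus one π bond) has steric number 3: sp2.
C8 — 3 σ bonds, plus one π bond. Steric number 3, so sp2.
C9: 3 σ bonds, plus one π bond; 3 regions of electron density → sp2.

C1 sp3, C2 sp3, C3 sp2, C4 sp, C5 sp2, C6 sp2, C7 sp2, C8 sp2, C9 sp2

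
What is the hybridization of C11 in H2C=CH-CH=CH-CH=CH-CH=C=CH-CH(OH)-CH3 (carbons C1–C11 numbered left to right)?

sp^3

C11: 4 σ bonds — 4 electron domains, sp3.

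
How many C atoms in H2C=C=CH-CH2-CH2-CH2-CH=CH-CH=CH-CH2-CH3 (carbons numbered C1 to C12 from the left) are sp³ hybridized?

C1: sp2
C2: sp
C3: sp2
C4: sp3 ✓
C5: sp3 ✓
C6: sp3 ✓
C7: sp2
C8: sp2
C9: sp2
C10: sp2
C11: sp3 ✓
C12: sp3 ✓
C4, C5, C6, C11, C12 → 5 sp3 carbons.

5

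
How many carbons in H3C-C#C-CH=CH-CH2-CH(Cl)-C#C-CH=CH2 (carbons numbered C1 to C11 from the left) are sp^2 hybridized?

C1: sp3
C2: sp
C3: sp
C4: sp2 ✓
C5: sp2 ✓
C6: sp3
C7: sp3
C8: sp
C9: sp
C10: sp2 ✓
C11: sp2 ✓
C4, C5, C10, C11 → 4 sp2 carbons.

4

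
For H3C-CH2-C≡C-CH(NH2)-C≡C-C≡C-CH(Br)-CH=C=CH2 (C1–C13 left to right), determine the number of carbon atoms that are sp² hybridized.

2

C1: sp3
C2: sp3
C3: sp
C4: sp
C5: sp3
C6: sp
C7: sp
C8: sp
C9: sp
C10: sp3
C11: sp2 ✓
C12: sp
C13: sp2 ✓
C11, C13 → 2 sp2 carbons.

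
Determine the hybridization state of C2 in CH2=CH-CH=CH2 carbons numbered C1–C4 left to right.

C2: 3 σ bonds, plus one π bond — 3 electron domains, sp2.

sp²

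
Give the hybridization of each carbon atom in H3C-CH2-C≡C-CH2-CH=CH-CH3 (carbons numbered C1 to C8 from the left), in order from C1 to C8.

C1 sp3, C2 sp3, C3 sp, C4 sp, C5 sp3, C6 sp2, C7 sp2, C8 sp3

C1: 4 σ bonds; 4 regions of electron density → sp3.
C2: 4 σ bonds; 4 regions of electron density → sp3.
C3 has 2 σ bonds, plus two π bonds: steric number 2 → sp.
C4 — 2 σ bonds, plus two π bonds. Steric number 2, so sp.
C5: 4 σ bonds; 4 regions of electron density → sp3.
C6 — 3 σ bonds, plus one π bond. Steric number 3, so sp2.
C7 (3 σ bonds, plus one π bond) has steric number 3: sp2.
C8 is sp3: 4 σ bonds, 4 electron-density regions.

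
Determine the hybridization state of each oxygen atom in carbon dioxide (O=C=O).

sp2

One σ bond + two lone pairs = steric number 3 → sp2.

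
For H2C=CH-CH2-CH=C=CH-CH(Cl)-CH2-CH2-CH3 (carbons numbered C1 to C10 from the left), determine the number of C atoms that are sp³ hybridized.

5

C1: sp2
C2: sp2
C3: sp3 ✓
C4: sp2
C5: sp
C6: sp2
C7: sp3 ✓
C8: sp3 ✓
C9: sp3 ✓
C10: sp3 ✓
C3, C7, C8, C9, C10 → 5 sp3 carbons.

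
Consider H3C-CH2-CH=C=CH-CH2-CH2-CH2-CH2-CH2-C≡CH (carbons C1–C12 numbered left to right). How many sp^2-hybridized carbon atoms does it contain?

C1: sp3
C2: sp3
C3: sp2 ✓
C4: sp
C5: sp2 ✓
C6: sp3
C7: sp3
C8: sp3
C9: sp3
C10: sp3
C11: sp
C12: sp
C3, C5 → 2 sp2 carbons.

2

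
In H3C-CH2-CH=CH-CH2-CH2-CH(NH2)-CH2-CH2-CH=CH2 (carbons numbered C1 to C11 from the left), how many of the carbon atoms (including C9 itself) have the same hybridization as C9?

C9 is sp3 (only σ bonds).
C1: sp3 ✓
C2: sp3 ✓
C3: sp2
C4: sp2
C5: sp3 ✓
C6: sp3 ✓
C7: sp3 ✓
C8: sp3 ✓
C9: sp3 ✓
C10: sp2
C11: sp2
7 carbons are sp3.

7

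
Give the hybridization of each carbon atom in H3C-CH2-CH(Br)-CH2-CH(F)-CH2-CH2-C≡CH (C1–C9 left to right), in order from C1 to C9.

C1 is sp3: 4 σ bonds, 4 electron-density regions.
C2: 4 σ bonds — 4 electron domains, sp3.
C3: 4 σ bonds; 4 regions of electron density → sp3.
C4 is sp3: 4 σ bonds, 4 electron-density regions.
C5 is sp3: 4 σ bonds, 4 electron-density regions.
C6 — 4 σ bonds. Steric number 4, so sp3.
C7: 4 σ bonds; 4 regions of electron density → sp3.
C8: 2 σ bonds, plus two π bonds; 2 regions of electron density → sp.
C9 (2 σ bonds, plus two π bonds) has steric number 2: sp.

C1 sp3, C2 sp3, C3 sp3, C4 sp3, C5 sp3, C6 sp3, C7 sp3, C8 sp, C9 sp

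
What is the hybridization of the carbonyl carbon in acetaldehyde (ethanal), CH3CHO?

The carbonyl carbon — 3 σ bonds, plus one π bond. Steric number 3, so sp2.

sp²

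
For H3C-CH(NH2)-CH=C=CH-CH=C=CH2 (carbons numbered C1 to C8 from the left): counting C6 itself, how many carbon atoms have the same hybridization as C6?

4

C6 is sp2 (one π bond).
C1: sp3
C2: sp3
C3: sp2 ✓
C4: sp
C5: sp2 ✓
C6: sp2 ✓
C7: sp
C8: sp2 ✓
4 carbons are sp2.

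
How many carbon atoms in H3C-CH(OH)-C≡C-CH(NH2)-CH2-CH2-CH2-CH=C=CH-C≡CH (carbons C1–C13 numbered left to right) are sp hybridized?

5

C1: sp3
C2: sp3
C3: sp ✓
C4: sp ✓
C5: sp3
C6: sp3
C7: sp3
C8: sp3
C9: sp2
C10: sp ✓
C11: sp2
C12: sp ✓
C13: sp ✓
C3, C4, C10, C12, C13 → 5 sp carbons.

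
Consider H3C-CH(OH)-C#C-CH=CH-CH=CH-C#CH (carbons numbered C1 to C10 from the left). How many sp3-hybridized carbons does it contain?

C1: sp3 ✓
C2: sp3 ✓
C3: sp
C4: sp
C5: sp2
C6: sp2
C7: sp2
C8: sp2
C9: sp
C10: sp
C1, C2 → 2 sp3 carbons.

2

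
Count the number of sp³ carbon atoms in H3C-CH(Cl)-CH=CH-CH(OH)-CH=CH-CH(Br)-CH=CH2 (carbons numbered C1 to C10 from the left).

4

C1: sp3 ✓
C2: sp3 ✓
C3: sp2
C4: sp2
C5: sp3 ✓
C6: sp2
C7: sp2
C8: sp3 ✓
C9: sp2
C10: sp2
C1, C2, C5, C8 → 4 sp3 carbons.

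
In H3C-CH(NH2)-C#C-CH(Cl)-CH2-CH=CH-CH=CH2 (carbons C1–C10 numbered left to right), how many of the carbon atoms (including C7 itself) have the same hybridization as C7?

C7 is sp2 (one π bond).
C1: sp3
C2: sp3
C3: sp
C4: sp
C5: sp3
C6: sp3
C7: sp2 ✓
C8: sp2 ✓
C9: sp2 ✓
C10: sp2 ✓
4 carbons are sp2.

4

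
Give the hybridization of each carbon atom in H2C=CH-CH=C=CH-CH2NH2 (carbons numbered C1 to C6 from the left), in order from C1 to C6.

C1 sp2, C2 sp2, C3 sp2, C4 sp, C5 sp2, C6 sp3

C1: 3 σ bonds, plus one π bond — 3 electron domains, sp2.
C2 is sp2: 3 σ bonds, plus one π bond, 3 electron-density regions.
C3: 3 σ bonds, plus one π bond — 3 electron domains, sp2.
C4: 2 σ bonds, plus two π bonds — 2 electron domains, sp.
C5 (3 σ bonds, plus one π bond) has steric number 3: sp2.
C6 carries 4 σ bonds, giving a steric number of 4, so it is sp3.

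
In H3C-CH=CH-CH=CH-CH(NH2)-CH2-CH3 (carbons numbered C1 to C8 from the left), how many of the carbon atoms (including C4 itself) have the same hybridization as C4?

C4 is sp2 (one π bond).
C1: sp3
C2: sp2 ✓
C3: sp2 ✓
C4: sp2 ✓
C5: sp2 ✓
C6: sp3
C7: sp3
C8: sp3
4 carbons are sp2.

4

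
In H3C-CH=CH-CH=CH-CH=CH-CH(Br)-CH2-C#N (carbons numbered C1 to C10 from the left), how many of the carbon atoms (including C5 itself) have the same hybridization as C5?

6

C5 is sp2 (one π bond).
C1: sp3
C2: sp2 ✓
C3: sp2 ✓
C4: sp2 ✓
C5: sp2 ✓
C6: sp2 ✓
C7: sp2 ✓
C8: sp3
C9: sp3
C10: sp
6 carbons are sp2.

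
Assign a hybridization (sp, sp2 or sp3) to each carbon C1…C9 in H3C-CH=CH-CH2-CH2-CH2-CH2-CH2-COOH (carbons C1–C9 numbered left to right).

C1 sp3, C2 sp2, C3 sp2, C4 sp3, C5 sp3, C6 sp3, C7 sp3, C8 sp3, C9 sp2

C1 is sp3: 4 σ bonds, 4 electron-density regions.
C2 has 3 σ bonds, plus one π bond: steric number 3 → sp2.
C3 (3 σ bonds, plus one π bond) has steric number 3: sp2.
C4 carries 4 σ bonds, giving a steric number of 4, so it is sp3.
C5 — 4 σ bonds. Steric number 4, so sp3.
C6 is sp3: 4 σ bonds, 4 electron-density regions.
C7: 4 σ bonds — 4 electron domains, sp3.
C8 is sp3: 4 σ bonds, 4 electron-density regions.
C9 — 3 σ bonds, plus one π bond. Steric number 3, so sp2.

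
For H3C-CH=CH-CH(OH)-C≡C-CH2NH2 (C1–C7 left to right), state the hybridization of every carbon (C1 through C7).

C1 sp3, C2 sp2, C3 sp2, C4 sp3, C5 sp, C6 sp, C7 sp3

C1: 4 σ bonds; 4 regions of electron density → sp3.
C2: 3 σ bonds, plus one π bond — 3 electron domains, sp2.
C3 carries 3 σ bonds, plus one π bond, giving a steric number of 3, so it is sp2.
C4 is sp3: 4 σ bonds, 4 electron-density regions.
C5 carries 2 σ bonds, plus two π bonds, giving a steric number of 2, so it is sp.
C6 — 2 σ bonds, plus two π bonds. Steric number 2, so sp.
C7: 4 σ bonds; 4 regions of electron density → sp3.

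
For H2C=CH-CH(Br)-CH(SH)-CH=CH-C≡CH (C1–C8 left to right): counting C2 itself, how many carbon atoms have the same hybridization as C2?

4

C2 is sp2 (one π bond).
C1: sp2 ✓
C2: sp2 ✓
C3: sp3
C4: sp3
C5: sp2 ✓
C6: sp2 ✓
C7: sp
C8: sp
4 carbons are sp2.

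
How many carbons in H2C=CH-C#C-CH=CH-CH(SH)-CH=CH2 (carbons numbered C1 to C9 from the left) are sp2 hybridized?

6

C1: sp2 ✓
C2: sp2 ✓
C3: sp
C4: sp
C5: sp2 ✓
C6: sp2 ✓
C7: sp3
C8: sp2 ✓
C9: sp2 ✓
C1, C2, C5, C6, C8, C9 → 6 sp2 carbons.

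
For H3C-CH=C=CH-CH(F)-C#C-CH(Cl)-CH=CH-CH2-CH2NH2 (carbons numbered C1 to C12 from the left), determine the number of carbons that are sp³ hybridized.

C1: sp3 ✓
C2: sp2
C3: sp
C4: sp2
C5: sp3 ✓
C6: sp
C7: sp
C8: sp3 ✓
C9: sp2
C10: sp2
C11: sp3 ✓
C12: sp3 ✓
C1, C5, C8, C11, C12 → 5 sp3 carbons.

5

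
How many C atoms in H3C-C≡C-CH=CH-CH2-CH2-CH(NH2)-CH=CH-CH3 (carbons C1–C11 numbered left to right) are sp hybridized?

C1: sp3
C2: sp ✓
C3: sp ✓
C4: sp2
C5: sp2
C6: sp3
C7: sp3
C8: sp3
C9: sp2
C10: sp2
C11: sp3
C2, C3 → 2 sp carbons.

2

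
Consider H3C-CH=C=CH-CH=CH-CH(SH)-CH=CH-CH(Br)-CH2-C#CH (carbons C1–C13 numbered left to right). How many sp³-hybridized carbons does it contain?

C1: sp3 ✓
C2: sp2
C3: sp
C4: sp2
C5: sp2
C6: sp2
C7: sp3 ✓
C8: sp2
C9: sp2
C10: sp3 ✓
C11: sp3 ✓
C12: sp
C13: sp
C1, C7, C10, C11 → 4 sp3 carbons.

4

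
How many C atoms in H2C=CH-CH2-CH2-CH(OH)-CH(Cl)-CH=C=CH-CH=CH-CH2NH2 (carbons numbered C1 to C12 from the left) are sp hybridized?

C1: sp2
C2: sp2
C3: sp3
C4: sp3
C5: sp3
C6: sp3
C7: sp2
C8: sp ✓
C9: sp2
C10: sp2
C11: sp2
C12: sp3
C8 → 1 sp carbon.

1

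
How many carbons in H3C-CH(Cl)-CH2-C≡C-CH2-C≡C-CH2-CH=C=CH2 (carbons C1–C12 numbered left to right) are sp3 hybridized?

5

C1: sp3 ✓
C2: sp3 ✓
C3: sp3 ✓
C4: sp
C5: sp
C6: sp3 ✓
C7: sp
C8: sp
C9: sp3 ✓
C10: sp2
C11: sp
C12: sp2
C1, C2, C3, C6, C9 → 5 sp3 carbons.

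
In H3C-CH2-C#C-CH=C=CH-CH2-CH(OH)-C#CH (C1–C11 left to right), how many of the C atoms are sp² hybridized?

2

C1: sp3
C2: sp3
C3: sp
C4: sp
C5: sp2 ✓
C6: sp
C7: sp2 ✓
C8: sp3
C9: sp3
C10: sp
C11: sp
C5, C7 → 2 sp2 carbons.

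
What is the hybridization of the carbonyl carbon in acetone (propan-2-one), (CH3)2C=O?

sp2

The carbonyl carbon: 3 σ bonds, plus one π bond — 3 electron domains, sp2.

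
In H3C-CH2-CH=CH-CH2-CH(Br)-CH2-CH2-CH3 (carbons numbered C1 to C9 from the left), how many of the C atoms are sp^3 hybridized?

7

C1: sp3 ✓
C2: sp3 ✓
C3: sp2
C4: sp2
C5: sp3 ✓
C6: sp3 ✓
C7: sp3 ✓
C8: sp3 ✓
C9: sp3 ✓
C1, C2, C5, C6, C7, C8, C9 → 7 sp3 carbons.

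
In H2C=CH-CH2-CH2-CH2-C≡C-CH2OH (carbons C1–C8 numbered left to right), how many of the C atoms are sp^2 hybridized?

2

C1: sp2 ✓
C2: sp2 ✓
C3: sp3
C4: sp3
C5: sp3
C6: sp
C7: sp
C8: sp3
C1, C2 → 2 sp2 carbons.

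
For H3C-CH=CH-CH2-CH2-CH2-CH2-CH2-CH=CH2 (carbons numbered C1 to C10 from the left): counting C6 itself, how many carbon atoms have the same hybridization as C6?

6

C6 is sp3 (only σ bonds).
C1: sp3 ✓
C2: sp2
C3: sp2
C4: sp3 ✓
C5: sp3 ✓
C6: sp3 ✓
C7: sp3 ✓
C8: sp3 ✓
C9: sp2
C10: sp2
6 carbons are sp3.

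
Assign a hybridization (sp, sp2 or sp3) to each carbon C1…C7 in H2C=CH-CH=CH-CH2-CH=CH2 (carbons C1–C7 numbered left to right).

C1 sp2, C2 sp2, C3 sp2, C4 sp2, C5 sp3, C6 sp2, C7 sp2

C1 has 3 σ bonds, plus one π bond: steric number 3 → sp2.
C2 is sp2: 3 σ bonds, plus one π bond, 3 electron-density regions.
C3 (3 σ bonds, plus one π bond) has steric number 3: sp2.
C4 (3 σ bonds, plus one π bond) has steric number 3: sp2.
C5 (4 σ bonds) has steric number 4: sp3.
C6 is sp2: 3 σ bonds, plus one π bond, 3 electron-density regions.
C7 (3 σ bonds, plus one π bond) has steric number 3: sp2.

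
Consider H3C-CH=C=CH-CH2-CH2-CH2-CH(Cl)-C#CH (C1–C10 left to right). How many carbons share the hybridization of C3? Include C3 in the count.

C3 is sp (two π bonds).
C1: sp3
C2: sp2
C3: sp ✓
C4: sp2
C5: sp3
C6: sp3
C7: sp3
C8: sp3
C9: sp ✓
C10: sp ✓
3 carbons are sp.

3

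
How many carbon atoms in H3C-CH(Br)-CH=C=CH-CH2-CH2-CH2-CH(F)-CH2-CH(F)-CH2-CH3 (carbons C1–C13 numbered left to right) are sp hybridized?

C1: sp3
C2: sp3
C3: sp2
C4: sp ✓
C5: sp2
C6: sp3
C7: sp3
C8: sp3
C9: sp3
C10: sp3
C11: sp3
C12: sp3
C13: sp3
C4 → 1 sp carbon.

1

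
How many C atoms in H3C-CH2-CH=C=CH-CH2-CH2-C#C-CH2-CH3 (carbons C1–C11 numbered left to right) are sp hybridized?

C1: sp3
C2: sp3
C3: sp2
C4: sp ✓
C5: sp2
C6: sp3
C7: sp3
C8: sp ✓
C9: sp ✓
C10: sp3
C11: sp3
C4, C8, C9 → 3 sp carbons.

3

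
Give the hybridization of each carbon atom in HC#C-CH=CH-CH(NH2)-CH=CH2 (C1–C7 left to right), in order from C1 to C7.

C1 (2 σ bonds, plus two π bonds) has steric number 2: sp.
C2 is sp: 2 σ bonds, plus two π bonds, 2 electron-density regions.
C3 (3 σ bonds, plus one π bond) has steric number 3: sp2.
C4 (3 σ bonds, plus one π bond) has steric number 3: sp2.
C5 carries 4 σ bonds, giving a steric number of 4, so it is sp3.
C6 (3 σ bonds, plus one π bond) has steric number 3: sp2.
C7 — 3 σ bonds, plus one π bond. Steric number 3, so sp2.

C1 sp, C2 sp, C3 sp2, C4 sp2, C5 sp3, C6 sp2, C7 sp2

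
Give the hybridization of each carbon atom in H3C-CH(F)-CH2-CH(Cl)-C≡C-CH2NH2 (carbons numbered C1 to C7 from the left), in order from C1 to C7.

C1 sp3, C2 sp3, C3 sp3, C4 sp3, C5 sp, C6 sp, C7 sp3

C1 — 4 σ bonds. Steric number 4, so sp3.
C2: 4 σ bonds; 4 regions of electron density → sp3.
C3 carries 4 σ bonds, giving a steric number of 4, so it is sp3.
C4 carries 4 σ bonds, giving a steric number of 4, so it is sp3.
C5 carries 2 σ bonds, plus two π bonds, giving a steric number of 2, so it is sp.
C6 — 2 σ bonds, plus two π bonds. Steric number 2, so sp.
C7 (4 σ bonds) has steric number 4: sp3.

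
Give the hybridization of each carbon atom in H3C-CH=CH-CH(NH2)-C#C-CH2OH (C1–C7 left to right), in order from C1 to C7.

C1: 4 σ bonds; 4 regions of electron density → sp3.
C2: 3 σ bonds, plus one π bond — 3 electron domains, sp2.
C3: 3 σ bonds, plus one π bond — 3 electron domains, sp2.
C4 — 4 σ bonds. Steric number 4, so sp3.
C5: 2 σ bonds, plus two π bonds — 2 electron domains, sp.
C6 (2 σ bonds, plus two π bonds) has steric number 2: sp.
C7: 4 σ bonds; 4 regions of electron density → sp3.

C1 sp3, C2 sp2, C3 sp2, C4 sp3, C5 sp, C6 sp, C7 sp3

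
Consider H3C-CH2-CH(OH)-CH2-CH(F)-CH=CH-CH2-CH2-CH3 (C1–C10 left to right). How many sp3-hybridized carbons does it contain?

8

C1: sp3 ✓
C2: sp3 ✓
C3: sp3 ✓
C4: sp3 ✓
C5: sp3 ✓
C6: sp2
C7: sp2
C8: sp3 ✓
C9: sp3 ✓
C10: sp3 ✓
C1, C2, C3, C4, C5, C8, C9, C10 → 8 sp3 carbons.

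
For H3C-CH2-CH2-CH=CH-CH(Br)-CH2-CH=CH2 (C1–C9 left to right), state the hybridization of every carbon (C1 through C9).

C1 sp3, C2 sp3, C3 sp3, C4 sp2, C5 sp2, C6 sp3, C7 sp3, C8 sp2, C9 sp2

C1 carries 4 σ bonds, giving a steric number of 4, so it is sp3.
C2 carries 4 σ bonds, giving a steric number of 4, so it is sp3.
C3 carries 4 σ bonds, giving a steric number of 4, so it is sp3.
C4 has 3 σ bonds, plus one π bond: steric number 3 → sp2.
C5 (3 σ bonds, plus one π bond) has steric number 3: sp2.
C6 carries 4 σ bonds, giving a steric number of 4, so it is sp3.
C7 has 4 σ bonds: steric number 4 → sp3.
C8 — 3 σ bonds, plus one π bond. Steric number 3, so sp2.
C9: 3 σ bonds, plus one π bond — 3 electron domains, sp2.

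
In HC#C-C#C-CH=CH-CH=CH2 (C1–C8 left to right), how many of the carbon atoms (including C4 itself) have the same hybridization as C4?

4

C4 is sp (two π bonds).
C1: sp ✓
C2: sp ✓
C3: sp ✓
C4: sp ✓
C5: sp2
C6: sp2
C7: sp2
C8: sp2
4 carbons are sp.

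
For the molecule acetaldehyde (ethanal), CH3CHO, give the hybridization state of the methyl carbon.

The methyl carbon: 4 σ bonds; 4 regions of electron density → sp3.

sp^3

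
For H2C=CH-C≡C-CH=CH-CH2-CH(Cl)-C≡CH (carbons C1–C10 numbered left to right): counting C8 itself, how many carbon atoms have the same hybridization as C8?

C8 is sp3 (only σ bonds).
C1: sp2
C2: sp2
C3: sp
C4: sp
C5: sp2
C6: sp2
C7: sp3 ✓
C8: sp3 ✓
C9: sp
C10: sp
2 carbons are sp3.

2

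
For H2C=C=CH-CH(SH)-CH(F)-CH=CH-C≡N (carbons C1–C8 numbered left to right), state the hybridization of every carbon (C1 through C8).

C1: 3 σ bonds, plus one π bond; 3 regions of electron density → sp2.
C2 has 2 σ bonds, plus two π bonds: steric number 2 → sp.
C3 (3 σ bonds, plus one π bond) has steric number 3: sp2.
C4: 4 σ bonds; 4 regions of electron density → sp3.
C5 (4 σ bonds) has steric number 4: sp3.
C6 is sp2: 3 σ bonds, plus one π bond, 3 electron-density regions.
C7 is sp2: 3 σ bonds, plus one π bond, 3 electron-density regions.
C8: 2 σ bonds, plus two π bonds; 2 regions of electron density → sp.

C1 sp2, C2 sp, C3 sp2, C4 sp3, C5 sp3, C6 sp2, C7 sp2, C8 sp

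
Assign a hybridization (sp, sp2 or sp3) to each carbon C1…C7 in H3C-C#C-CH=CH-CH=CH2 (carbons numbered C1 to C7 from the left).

C1 (4 σ bonds) has steric number 4: sp3.
C2: 2 σ bonds, plus two π bonds; 2 regions of electron density → sp.
C3 (2 σ bonds, plus two π bonds) has steric number 2: sp.
C4 (3 σ bonds, plus one π bond) has steric number 3: sp2.
C5 (3 σ bonds, plus one π bond) has steric number 3: sp2.
C6 (3 σ bonds, plus one π bond) has steric number 3: sp2.
C7: 3 σ bonds, plus one π bond — 3 electron domains, sp2.

C1 sp3, C2 sp, C3 sp, C4 sp2, C5 sp2, C6 sp2, C7 sp2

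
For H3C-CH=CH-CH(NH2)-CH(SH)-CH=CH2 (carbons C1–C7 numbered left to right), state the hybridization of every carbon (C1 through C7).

C1 sp3, C2 sp2, C3 sp2, C4 sp3, C5 sp3, C6 sp2, C7 sp2

C1 (4 σ bonds) has steric number 4: sp3.
C2: 3 σ bonds, plus one π bond — 3 electron domains, sp2.
C3: 3 σ bonds, plus one π bond — 3 electron domains, sp2.
C4: 4 σ bonds — 4 electron domains, sp3.
C5: 4 σ bonds; 4 regions of electron density → sp3.
C6 (3 σ bonds, plus one π bond) has steric number 3: sp2.
C7 carries 3 σ bonds, plus one π bond, giving a steric number of 3, so it is sp2.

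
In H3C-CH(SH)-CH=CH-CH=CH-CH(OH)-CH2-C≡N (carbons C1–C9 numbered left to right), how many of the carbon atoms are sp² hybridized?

C1: sp3
C2: sp3
C3: sp2 ✓
C4: sp2 ✓
C5: sp2 ✓
C6: sp2 ✓
C7: sp3
C8: sp3
C9: sp
C3, C4, C5, C6 → 4 sp2 carbons.

4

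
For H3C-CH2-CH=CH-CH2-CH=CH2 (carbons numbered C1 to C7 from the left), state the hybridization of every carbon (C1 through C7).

C1 sp3, C2 sp3, C3 sp2, C4 sp2, C5 sp3, C6 sp2, C7 sp2

C1 — 4 σ bonds. Steric number 4, so sp3.
C2 carries 4 σ bonds, giving a steric number of 4, so it is sp3.
C3 is sp2: 3 σ bonds, plus one π bond, 3 electron-density regions.
C4 has 3 σ bonds, plus one π bond: steric number 3 → sp2.
C5 (4 σ bonds) has steric number 4: sp3.
C6 — 3 σ bonds, plus one π bond. Steric number 3, so sp2.
C7: 3 σ bonds, plus one π bond — 3 electron domains, sp2.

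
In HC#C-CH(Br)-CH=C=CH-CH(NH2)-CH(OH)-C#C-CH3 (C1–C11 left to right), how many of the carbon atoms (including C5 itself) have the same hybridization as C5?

C5 is sp (two π bonds).
C1: sp ✓
C2: sp ✓
C3: sp3
C4: sp2
C5: sp ✓
C6: sp2
C7: sp3
C8: sp3
C9: sp ✓
C10: sp ✓
C11: sp3
5 carbons are sp.

5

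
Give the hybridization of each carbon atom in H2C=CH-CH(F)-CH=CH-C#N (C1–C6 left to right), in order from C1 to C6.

C1 sp2, C2 sp2, C3 sp3, C4 sp2, C5 sp2, C6 sp

C1 (3 σ bonds, plus one π bond) has steric number 3: sp2.
C2: 3 σ bonds, plus one π bond — 3 electron domains, sp2.
C3 has 4 σ bonds: steric number 4 → sp3.
C4 is sp2: 3 σ bonds, plus one π bond, 3 electron-density regions.
C5 is sp2: 3 σ bonds, plus one π bond, 3 electron-density regions.
C6 is sp: 2 σ bonds, plus two π bonds, 2 electron-density regions.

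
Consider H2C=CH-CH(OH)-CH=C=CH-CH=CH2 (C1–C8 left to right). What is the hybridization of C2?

C2 carries 3 σ bonds, plus one π bond, giving a steric number of 3, so it is sp2.

sp2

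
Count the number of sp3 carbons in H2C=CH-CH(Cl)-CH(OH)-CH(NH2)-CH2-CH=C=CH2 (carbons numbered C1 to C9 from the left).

C1: sp2
C2: sp2
C3: sp3 ✓
C4: sp3 ✓
C5: sp3 ✓
C6: sp3 ✓
C7: sp2
C8: sp
C9: sp2
C3, C4, C5, C6 → 4 sp3 carbons.

4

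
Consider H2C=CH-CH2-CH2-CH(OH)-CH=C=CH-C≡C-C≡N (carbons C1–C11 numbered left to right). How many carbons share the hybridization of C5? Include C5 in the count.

C5 is sp3 (only σ bonds).
C1: sp2
C2: sp2
C3: sp3 ✓
C4: sp3 ✓
C5: sp3 ✓
C6: sp2
C7: sp
C8: sp2
C9: sp
C10: sp
C11: sp
3 carbons are sp3.

3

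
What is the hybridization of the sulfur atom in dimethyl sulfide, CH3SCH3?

sp3

The sulfur atom has 2 σ bonds and 2 lone pairs: steric number 4 → sp3.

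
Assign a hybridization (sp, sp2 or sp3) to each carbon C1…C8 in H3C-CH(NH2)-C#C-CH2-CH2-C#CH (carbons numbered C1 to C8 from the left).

C1 has 4 σ bonds: steric number 4 → sp3.
C2 has 4 σ bonds: steric number 4 → sp3.
C3 carries 2 σ bonds, plus two π bonds, giving a steric number of 2, so it is sp.
C4 carries 2 σ bonds, plus two π bonds, giving a steric number of 2, so it is sp.
C5 carries 4 σ bonds, giving a steric number of 4, so it is sp3.
C6 — 4 σ bonds. Steric number 4, so sp3.
C7: 2 σ bonds, plus two π bonds — 2 electron domains, sp.
C8 carries 2 σ bonds, plus two π bonds, giving a steric number of 2, so it is sp.

C1 sp3, C2 sp3, C3 sp, C4 sp, C5 sp3, C6 sp3, C7 sp, C8 sp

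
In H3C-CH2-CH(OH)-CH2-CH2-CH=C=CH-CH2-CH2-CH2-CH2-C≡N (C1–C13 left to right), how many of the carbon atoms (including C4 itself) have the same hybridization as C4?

9

C4 is sp3 (only σ bonds).
C1: sp3 ✓
C2: sp3 ✓
C3: sp3 ✓
C4: sp3 ✓
C5: sp3 ✓
C6: sp2
C7: sp
C8: sp2
C9: sp3 ✓
C10: sp3 ✓
C11: sp3 ✓
C12: sp3 ✓
C13: sp
9 carbons are sp3.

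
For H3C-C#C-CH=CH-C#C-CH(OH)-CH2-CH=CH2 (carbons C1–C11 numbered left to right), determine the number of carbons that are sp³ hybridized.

3

C1: sp3 ✓
C2: sp
C3: sp
C4: sp2
C5: sp2
C6: sp
C7: sp
C8: sp3 ✓
C9: sp3 ✓
C10: sp2
C11: sp2
C1, C8, C9 → 3 sp3 carbons.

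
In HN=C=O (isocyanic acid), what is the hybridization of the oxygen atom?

sp²

The oxygen atom: 1 σ bond and 2 lone pairs, plus one π bond; 3 regions of electron density → sp2.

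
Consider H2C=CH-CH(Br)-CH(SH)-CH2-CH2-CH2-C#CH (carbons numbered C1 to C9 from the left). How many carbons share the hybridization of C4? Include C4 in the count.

5

C4 is sp3 (only σ bonds).
C1: sp2
C2: sp2
C3: sp3 ✓
C4: sp3 ✓
C5: sp3 ✓
C6: sp3 ✓
C7: sp3 ✓
C8: sp
C9: sp
5 carbons are sp3.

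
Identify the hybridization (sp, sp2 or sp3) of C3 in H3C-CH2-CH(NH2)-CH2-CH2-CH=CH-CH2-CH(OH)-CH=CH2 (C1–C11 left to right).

C3: 4 σ bonds — 4 electron domains, sp3.

sp^3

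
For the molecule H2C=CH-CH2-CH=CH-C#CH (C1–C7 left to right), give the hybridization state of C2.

C2 (3 σ bonds, plus one π bond) has steric number 3: sp2.

sp²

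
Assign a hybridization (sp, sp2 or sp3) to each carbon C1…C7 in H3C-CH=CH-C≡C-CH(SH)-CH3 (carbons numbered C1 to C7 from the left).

C1 (4 σ bonds) has steric number 4: sp3.
C2 has 3 σ bonds, plus one π bond: steric number 3 → sp2.
C3 (3 σ bonds, plus one π bond) has steric number 3: sp2.
C4 (2 σ bonds, plus two π bonds) has steric number 2: sp.
C5 is sp: 2 σ bonds, plus two π bonds, 2 electron-density regions.
C6 carries 4 σ bonds, giving a steric number of 4, so it is sp3.
C7 (4 σ bonds) has steric number 4: sp3.

C1 sp3, C2 sp2, C3 sp2, C4 sp, C5 sp, C6 sp3, C7 sp3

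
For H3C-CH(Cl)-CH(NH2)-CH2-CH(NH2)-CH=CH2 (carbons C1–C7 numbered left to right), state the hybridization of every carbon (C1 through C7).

C1 sp3, C2 sp3, C3 sp3, C4 sp3, C5 sp3, C6 sp2, C7 sp2

C1 is sp3: 4 σ bonds, 4 electron-density regions.
C2 carries 4 σ bonds, giving a steric number of 4, so it is sp3.
C3 is sp3: 4 σ bonds, 4 electron-density regions.
C4: 4 σ bonds; 4 regions of electron density → sp3.
C5: 4 σ bonds; 4 regions of electron density → sp3.
C6: 3 σ bonds, plus one π bond; 3 regions of electron density → sp2.
C7 (3 σ bonds, plus one π bond) has steric number 3: sp2.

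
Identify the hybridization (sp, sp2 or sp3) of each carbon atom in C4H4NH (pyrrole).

Each carbon atom (3 σ bonds, plus one π bond) has steric number 3: sp2.

sp²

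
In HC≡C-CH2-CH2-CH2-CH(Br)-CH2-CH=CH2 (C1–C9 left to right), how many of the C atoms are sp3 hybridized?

C1: sp
C2: sp
C3: sp3 ✓
C4: sp3 ✓
C5: sp3 ✓
C6: sp3 ✓
C7: sp3 ✓
C8: sp2
C9: sp2
C3, C4, C5, C6, C7 → 5 sp3 carbons.

5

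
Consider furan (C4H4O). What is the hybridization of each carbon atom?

Each carbon atom carries 3 σ bonds, plus one π bond, giving a steric number of 3, so it is sp2.

sp^2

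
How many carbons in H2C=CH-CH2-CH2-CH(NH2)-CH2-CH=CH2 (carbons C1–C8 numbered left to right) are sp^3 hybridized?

4

C1: sp2
C2: sp2
C3: sp3 ✓
C4: sp3 ✓
C5: sp3 ✓
C6: sp3 ✓
C7: sp2
C8: sp2
C3, C4, C5, C6 → 4 sp3 carbons.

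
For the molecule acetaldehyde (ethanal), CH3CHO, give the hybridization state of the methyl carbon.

The methyl carbon (4 σ bonds) has steric number 4: sp3.

sp3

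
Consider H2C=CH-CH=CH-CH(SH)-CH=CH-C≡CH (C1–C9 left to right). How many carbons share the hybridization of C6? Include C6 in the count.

6

C6 is sp2 (one π bond).
C1: sp2 ✓
C2: sp2 ✓
C3: sp2 ✓
C4: sp2 ✓
C5: sp3
C6: sp2 ✓
C7: sp2 ✓
C8: sp
C9: sp
6 carbons are sp2.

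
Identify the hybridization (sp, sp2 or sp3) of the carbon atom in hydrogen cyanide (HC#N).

sp

The carbon atom: 2 σ bonds, plus two π bonds; 2 regions of electron density → sp.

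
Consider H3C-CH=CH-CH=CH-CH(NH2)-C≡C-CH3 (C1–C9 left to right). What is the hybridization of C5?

C5 is sp2: 3 σ bonds, plus one π bond, 3 electron-density regions.

sp2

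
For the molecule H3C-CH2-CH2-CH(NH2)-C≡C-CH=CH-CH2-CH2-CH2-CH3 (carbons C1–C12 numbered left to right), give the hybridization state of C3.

sp³

C3 carries 4 σ bonds, giving a steric number of 4, so it is sp3.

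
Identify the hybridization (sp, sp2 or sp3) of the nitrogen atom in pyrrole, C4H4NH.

N has three σ bonds; its lone pair occupies the p orbital and is part of the aromatic π system, so N is sp2 (not the sp3 a naive steric count of 4 would give).

sp^2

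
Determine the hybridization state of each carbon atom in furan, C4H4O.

Each carbon atom: 3 σ bonds, plus one π bond; 3 regions of electron density → sp2.

sp^2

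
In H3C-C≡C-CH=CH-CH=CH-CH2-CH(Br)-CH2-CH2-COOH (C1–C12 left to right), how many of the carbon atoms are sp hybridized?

C1: sp3
C2: sp ✓
C3: sp ✓
C4: sp2
C5: sp2
C6: sp2
C7: sp2
C8: sp3
C9: sp3
C10: sp3
C11: sp3
C12: sp2
C2, C3 → 2 sp carbons.

2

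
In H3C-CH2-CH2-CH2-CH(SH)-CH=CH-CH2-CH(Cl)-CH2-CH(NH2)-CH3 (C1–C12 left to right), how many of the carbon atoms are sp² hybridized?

2

C1: sp3
C2: sp3
C3: sp3
C4: sp3
C5: sp3
C6: sp2 ✓
C7: sp2 ✓
C8: sp3
C9: sp3
C10: sp3
C11: sp3
C12: sp3
C6, C7 → 2 sp2 carbons.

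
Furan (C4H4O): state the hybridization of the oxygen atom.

One O lone pair is in the aromatic π system (p orbital), the other is in an sp2 hybrid in the ring plane; O has two σ bonds + one in-plane lone pair → sp2.

sp2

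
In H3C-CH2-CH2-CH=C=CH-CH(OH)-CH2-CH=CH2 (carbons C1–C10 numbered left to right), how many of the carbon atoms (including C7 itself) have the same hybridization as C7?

5

C7 is sp3 (only σ bonds).
C1: sp3 ✓
C2: sp3 ✓
C3: sp3 ✓
C4: sp2
C5: sp
C6: sp2
C7: sp3 ✓
C8: sp3 ✓
C9: sp2
C10: sp2
5 carbons are sp3.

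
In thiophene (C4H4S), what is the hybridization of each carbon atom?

Each carbon atom — 3 σ bonds, plus one π bond. Steric number 3, so sp2.

sp2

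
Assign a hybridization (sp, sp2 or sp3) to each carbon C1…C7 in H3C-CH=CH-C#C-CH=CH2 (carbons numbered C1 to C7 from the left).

C1 (4 σ bonds) has steric number 4: sp3.
C2 carries 3 σ bonds, plus one π bond, giving a steric number of 3, so it is sp2.
C3 carries 3 σ bonds, plus one π bond, giving a steric number of 3, so it is sp2.
C4 — 2 σ bonds, plus two π bonds. Steric number 2, so sp.
C5 has 2 σ bonds, plus two π bonds: steric number 2 → sp.
C6 is sp2: 3 σ bonds, plus one π bond, 3 electron-density regions.
C7 (3 σ bonds, plus one π bond) has steric number 3: sp2.

C1 sp3, C2 sp2, C3 sp2, C4 sp, C5 sp, C6 sp2, C7 sp2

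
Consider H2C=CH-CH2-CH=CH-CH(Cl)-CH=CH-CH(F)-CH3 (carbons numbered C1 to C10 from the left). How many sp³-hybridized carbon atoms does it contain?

C1: sp2
C2: sp2
C3: sp3 ✓
C4: sp2
C5: sp2
C6: sp3 ✓
C7: sp2
C8: sp2
C9: sp3 ✓
C10: sp3 ✓
C3, C6, C9, C10 → 4 sp3 carbons.

4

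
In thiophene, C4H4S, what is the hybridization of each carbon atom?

sp2

Each carbon atom: 3 σ bonds, plus one π bond; 3 regions of electron density → sp2.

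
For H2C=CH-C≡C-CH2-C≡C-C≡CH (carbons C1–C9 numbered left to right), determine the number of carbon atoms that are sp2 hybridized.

2

C1: sp2 ✓
C2: sp2 ✓
C3: sp
C4: sp
C5: sp3
C6: sp
C7: sp
C8: sp
C9: sp
C1, C2 → 2 sp2 carbons.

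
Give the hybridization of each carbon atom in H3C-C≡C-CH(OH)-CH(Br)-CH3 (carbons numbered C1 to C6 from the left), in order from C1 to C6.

C1 sp3, C2 sp, C3 sp, C4 sp3, C5 sp3, C6 sp3

C1 carries 4 σ bonds, giving a steric number of 4, so it is sp3.
C2: 2 σ bonds, plus two π bonds — 2 electron domains, sp.
C3: 2 σ bonds, plus two π bonds; 2 regions of electron density → sp.
C4 has 4 σ bonds: steric number 4 → sp3.
C5: 4 σ bonds — 4 electron domains, sp3.
C6 carries 4 σ bonds, giving a steric number of 4, so it is sp3.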